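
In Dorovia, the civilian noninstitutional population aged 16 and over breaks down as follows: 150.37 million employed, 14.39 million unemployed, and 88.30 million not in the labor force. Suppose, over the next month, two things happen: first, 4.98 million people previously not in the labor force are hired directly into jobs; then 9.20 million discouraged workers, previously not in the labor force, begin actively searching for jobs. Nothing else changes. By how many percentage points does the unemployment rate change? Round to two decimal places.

Initially, labor force = 150.37 + 14.39 = 164.76 million, so u = 14.39/164.76 = 8.73%.
After the first change, employed and labor force both rise by 4.98; unemployed unchanged → E = 155.35, U = 14.39, labor force = 169.74 million.
After the second change, unemployed and labor force both rise by 9.20 → E = 155.35, U = 23.59, labor force = 178.94 million.
New unemployment rate = 23.59 / 178.94 = 13.18%.
Change = 13.18% − 8.73% = +4.45 percentage points.

The unemployment rate changes by +4.45 percentage points.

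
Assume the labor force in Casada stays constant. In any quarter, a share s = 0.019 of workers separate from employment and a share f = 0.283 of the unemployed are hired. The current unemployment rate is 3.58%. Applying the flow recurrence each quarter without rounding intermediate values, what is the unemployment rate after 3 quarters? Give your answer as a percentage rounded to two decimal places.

Unemployment rate after three quarters ≈ 5.37%.

With a fixed labor force, u_{t+1} = u_t + s·(1−u_t) − f·u_t = u_t·(1−s−f) + s.
Here 1−s−f = 0.698 and s = 0.019.
u_1 = 0.035800 × 0.698 + 0.019 = 0.043988.
u_2 = 0.043988 × 0.698 + 0.019 = 0.049704.
u_3 = 0.049704 × 0.698 + 0.019 = 0.053693.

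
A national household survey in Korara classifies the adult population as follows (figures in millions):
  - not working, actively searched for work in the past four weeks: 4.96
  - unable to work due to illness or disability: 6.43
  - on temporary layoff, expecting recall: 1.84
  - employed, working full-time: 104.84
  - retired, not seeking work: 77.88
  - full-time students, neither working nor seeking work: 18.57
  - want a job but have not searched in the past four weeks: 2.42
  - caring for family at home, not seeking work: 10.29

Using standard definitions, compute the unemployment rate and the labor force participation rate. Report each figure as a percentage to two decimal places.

Employed = 104.84 million.
Unemployed = 4.96 + 1.84 = 6.80 million (jobless and actively searching, or on temporary layoff).
Labor force = 104.84 + 6.80 = 111.64 million.
Not in labor force = 6.43 + 77.88 + 18.57 + 2.42 + 10.29 = 115.59 million (those not working and not actively searching are outside the labor force — including those who want a job but have given up searching).
Civilian working-age population = 111.64 + 115.59 = 227.23 million.
Unemployment rate = 6.80 / 111.64 = 6.09%.
Labor force participation rate = 111.64 / 227.23 = 49.13%.

Unemployment rate ≈ 6.09%; labor force participation rate ≈ 49.13%.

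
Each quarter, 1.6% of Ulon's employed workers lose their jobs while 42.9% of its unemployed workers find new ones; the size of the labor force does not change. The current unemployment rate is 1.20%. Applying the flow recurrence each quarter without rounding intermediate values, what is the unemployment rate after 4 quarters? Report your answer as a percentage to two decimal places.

Unemployment rate after four quarters ≈ 3.37%.

With a fixed labor force, u_{t+1} = u_t + s·(1−u_t) − f·u_t = u_t·(1−s−f) + s.
Here 1−s−f = 0.555 and s = 0.016.
u_1 = 0.012000 × 0.555 + 0.016 = 0.022660.
u_2 = 0.022660 × 0.555 + 0.016 = 0.028576.
u_3 = 0.028576 × 0.555 + 0.016 = 0.031860.
u_4 = 0.031860 × 0.555 + 0.016 = 0.033682.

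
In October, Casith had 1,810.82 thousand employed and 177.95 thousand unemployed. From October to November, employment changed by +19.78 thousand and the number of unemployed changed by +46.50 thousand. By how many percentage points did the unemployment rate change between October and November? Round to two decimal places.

October: labor force = 1,810.82 + 177.95 = 1,988.77; u = 177.95/1,988.77 = 8.95%.
November: labor force = 1,830.60 + 224.45 = 2,055.05; u = 224.45/2,055.05 = 10.92%.
Change = 10.92% − 8.95% = +1.97 pp.

The unemployment rate changed by +1.97 percentage points.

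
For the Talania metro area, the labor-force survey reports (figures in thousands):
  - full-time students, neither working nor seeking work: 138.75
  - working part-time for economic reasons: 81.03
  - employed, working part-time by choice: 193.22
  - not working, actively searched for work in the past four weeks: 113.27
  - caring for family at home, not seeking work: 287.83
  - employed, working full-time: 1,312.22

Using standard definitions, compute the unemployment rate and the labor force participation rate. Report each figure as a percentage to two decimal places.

Unemployment rate ≈ 6.66%; labor force participation rate ≈ 79.94%.

Employed = 81.03 + 193.22 + 1,312.22 = 1,586.47 thousand (anyone who worked, including part-time for economic reasons, counts as employed).
Unemployed = 113.27 thousand.
Labor force = 1,586.47 + 113.27 = 1,699.74 thousand.
Not in labor force = 138.75 + 287.83 = 426.58 thousand (those not working and not actively searching are outside the labor force).
Civilian working-age population = 1,699.74 + 426.58 = 2,126.32 thousand.
Unemployment rate = 113.27 / 1,699.74 = 6.66%.
Labor force participation rate = 1,699.74 / 2,126.32 = 79.94%.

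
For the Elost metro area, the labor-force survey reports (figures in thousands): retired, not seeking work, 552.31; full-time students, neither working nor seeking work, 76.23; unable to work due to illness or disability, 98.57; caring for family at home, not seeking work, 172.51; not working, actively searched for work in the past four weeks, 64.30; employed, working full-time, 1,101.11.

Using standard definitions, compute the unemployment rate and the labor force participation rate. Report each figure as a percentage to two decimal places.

Unemployment rate ≈ 5.52%; labor force participation rate ≈ 56.44%.

Employed = 1,101.11 thousand.
Unemployed = 64.30 thousand.
Labor force = 1,101.11 + 64.30 = 1,165.41 thousand.
Not in labor force = 552.31 + 76.23 + 98.57 + 172.51 = 899.62 thousand (those not working and not actively searching are outside the labor force).
Civilian working-age population = 1,165.41 + 899.62 = 2,065.03 thousand.
Unemployment rate = 64.30 / 1,165.41 = 5.52%.
Labor force participation rate = 1,165.41 / 2,065.03 = 56.44%.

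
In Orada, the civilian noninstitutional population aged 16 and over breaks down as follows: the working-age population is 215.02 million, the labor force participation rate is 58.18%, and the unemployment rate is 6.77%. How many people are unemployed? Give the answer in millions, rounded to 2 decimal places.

Labor force = 0.5818 × 215.02 = 125.10 million.
Unemployed = 0.0677 × 125.10 ≈ 8.47 million.

About 8.47 million are unemployed.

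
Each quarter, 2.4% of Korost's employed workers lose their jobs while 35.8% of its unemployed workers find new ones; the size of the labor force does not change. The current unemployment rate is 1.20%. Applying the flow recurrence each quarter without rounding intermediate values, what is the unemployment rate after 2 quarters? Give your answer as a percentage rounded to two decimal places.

Unemployment rate after two quarters ≈ 4.34%.

With a fixed labor force, u_{t+1} = u_t + s·(1−u_t) − f·u_t = u_t·(1−s−f) + s.
Here 1−s−f = 0.618 and s = 0.024.
u_1 = 0.012000 × 0.618 + 0.024 = 0.031416.
u_2 = 0.031416 × 0.618 + 0.024 = 0.043415.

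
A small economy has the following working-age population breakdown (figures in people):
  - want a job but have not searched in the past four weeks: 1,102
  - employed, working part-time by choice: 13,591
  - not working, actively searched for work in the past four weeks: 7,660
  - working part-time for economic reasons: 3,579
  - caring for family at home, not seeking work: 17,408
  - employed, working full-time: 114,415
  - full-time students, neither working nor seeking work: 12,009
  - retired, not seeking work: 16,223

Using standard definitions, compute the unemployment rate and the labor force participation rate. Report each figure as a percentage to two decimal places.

Unemployment rate ≈ 5.50%; labor force participation rate ≈ 74.87%.

Employed = 13,591 + 3,579 + 114,415 = 131,585 (anyone who worked, including part-time for economic reasons, counts as employed).
Unemployed = 7,660.
Labor force = 131,585 + 7,660 = 139,245.
Not in labor force = 1,102 + 17,408 + 12,009 + 16,223 = 46,742 (those not working and not actively searching are outside the labor force — including those who want a job but have given up searching).
Civilian working-age population = 139,245 + 46,742 = 185,987.
Unemployment rate = 7,660 / 139,245 = 5.50%.
Labor force participation rate = 139,245 / 185,987 = 74.87%.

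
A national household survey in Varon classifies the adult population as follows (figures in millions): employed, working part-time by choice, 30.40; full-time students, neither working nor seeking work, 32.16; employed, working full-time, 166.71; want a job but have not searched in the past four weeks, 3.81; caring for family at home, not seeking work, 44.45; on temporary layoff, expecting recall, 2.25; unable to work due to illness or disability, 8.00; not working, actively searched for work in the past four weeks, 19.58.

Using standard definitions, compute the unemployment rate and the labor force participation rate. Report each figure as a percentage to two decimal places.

Employed = 30.40 + 166.71 = 197.11 million.
Unemployed = 2.25 + 19.58 = 21.83 million (jobless and actively searching, or on temporary layoff).
Labor force = 197.11 + 21.83 = 218.94 million.
Not in labor force = 32.16 + 3.81 + 44.45 + 8.00 = 88.42 million (those not working and not actively searching are outside the labor force — including those who want a job but have given up searching).
Civilian working-age population = 218.94 + 88.42 = 307.36 million.
Unemployment rate = 21.83 / 218.94 = 9.97%.
Labor force participation rate = 218.94 / 307.36 = 71.23%.

Unemployment rate ≈ 9.97%; labor force participation rate ≈ 71.23%.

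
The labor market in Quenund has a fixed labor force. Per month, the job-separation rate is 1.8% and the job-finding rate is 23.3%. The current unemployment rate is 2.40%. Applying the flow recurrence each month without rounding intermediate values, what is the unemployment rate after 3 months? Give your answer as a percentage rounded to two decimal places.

Unemployment rate after three months ≈ 5.17%.

With a fixed labor force, u_{t+1} = u_t + s·(1−u_t) − f·u_t = u_t·(1−s−f) + s.
Here 1−s−f = 0.749 and s = 0.018.
u_1 = 0.024000 × 0.749 + 0.018 = 0.035976.
u_2 = 0.035976 × 0.749 + 0.018 = 0.044946.
u_3 = 0.044946 × 0.749 + 0.018 = 0.051665.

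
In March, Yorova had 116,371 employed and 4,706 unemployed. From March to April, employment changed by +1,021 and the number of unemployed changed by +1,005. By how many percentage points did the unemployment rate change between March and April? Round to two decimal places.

The unemployment rate changed by +0.75 percentage points.

March: labor force = 116,371 + 4,706 = 121,077; u = 4,706/121,077 = 3.89%.
April: labor force = 117,392 + 5,711 = 123,103; u = 5,711/123,103 = 4.64%.
Change = 4.64% − 3.89% = +0.75 pp.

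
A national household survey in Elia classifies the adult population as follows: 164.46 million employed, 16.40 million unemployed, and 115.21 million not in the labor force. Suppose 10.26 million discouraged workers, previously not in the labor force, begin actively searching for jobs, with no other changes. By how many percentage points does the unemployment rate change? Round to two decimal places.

The unemployment rate changes by +4.88 percentage points.

Initially, labor force = 164.46 + 16.40 = 180.86 million, so u = 16.40/180.86 = 9.07%.
After the change, unemployed and labor force both rise by 10.26 → E = 164.46, U = 26.66, labor force = 191.12 million.
New unemployment rate = 26.66 / 191.12 = 13.95%.
Change = 13.95% − 9.07% = +4.88 percentage points.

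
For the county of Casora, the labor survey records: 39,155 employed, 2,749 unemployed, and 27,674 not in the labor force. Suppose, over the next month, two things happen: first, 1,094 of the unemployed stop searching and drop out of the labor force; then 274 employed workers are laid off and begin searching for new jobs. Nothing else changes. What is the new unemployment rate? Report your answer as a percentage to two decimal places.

Initially, labor force = 39,155 + 2,749 = 41,904, so u = 2,749/41,904 = 6.56%.
After the first change, unemployed and labor force both fall by 1,094 → E = 39,155, U = 1,655, labor force = 40,810.
After the second change, employed falls and unemployed rises by 274; labor force unchanged → E = 38,881, U = 1,929, labor force = 40,810.
New unemployment rate = 1,929 / 40,810 = 4.73%.

New unemployment rate ≈ 4.73%.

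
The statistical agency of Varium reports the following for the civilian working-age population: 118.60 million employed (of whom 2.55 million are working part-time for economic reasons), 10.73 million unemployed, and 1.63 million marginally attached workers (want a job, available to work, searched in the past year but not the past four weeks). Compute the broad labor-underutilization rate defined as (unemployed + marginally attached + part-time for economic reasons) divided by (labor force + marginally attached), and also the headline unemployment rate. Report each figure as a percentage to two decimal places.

Labor force = 118.60 + 10.73 = 129.33 million.
Numerator = 10.73 + 1.63 + 2.55 = 14.91 million.
Denominator = 129.33 + 1.63 = 130.96 million.
Broad rate = 14.91 / 130.96 = 11.39%.
Headline unemployment rate = 10.73 / 129.33 = 8.30%.

Broad underutilization rate ≈ 11.39%; headline unemployment rate ≈ 8.30%.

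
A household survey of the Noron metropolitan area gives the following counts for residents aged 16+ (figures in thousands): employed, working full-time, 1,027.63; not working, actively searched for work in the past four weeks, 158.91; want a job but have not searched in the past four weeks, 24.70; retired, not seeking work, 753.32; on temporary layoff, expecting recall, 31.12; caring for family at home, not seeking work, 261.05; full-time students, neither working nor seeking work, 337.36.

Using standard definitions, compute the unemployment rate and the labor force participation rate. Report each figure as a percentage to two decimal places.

Unemployment rate ≈ 15.61%; labor force participation rate ≈ 46.94%.

Employed = 1,027.63 thousand.
Unemployed = 158.91 + 31.12 = 190.03 thousand (jobless and actively searching, or on temporary layoff).
Labor force = 1,027.63 + 190.03 = 1,217.66 thousand.
Not in labor force = 24.70 + 753.32 + 261.05 + 337.36 = 1,376.43 thousand (those not working and not actively searching are outside the labor force — including those who want a job but have given up searching).
Civilian working-age population = 1,217.66 + 1,376.43 = 2,594.09 thousand.
Unemployment rate = 190.03 / 1,217.66 = 15.61%.
Labor force participation rate = 1,217.66 / 2,594.09 = 46.94%.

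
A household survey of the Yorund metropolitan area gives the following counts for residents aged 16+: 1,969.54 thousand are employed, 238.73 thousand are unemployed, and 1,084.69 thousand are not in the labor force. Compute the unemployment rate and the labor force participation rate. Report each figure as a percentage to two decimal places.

Labor force = employed + unemployed = 1,969.54 + 238.73 = 2,208.27 thousand.
Working-age population = 2,208.27 + 1,084.69 = 3,292.96 thousand.
Unemployment rate = 238.73 / 2,208.27 = 10.81%.
Labor force participation rate = 2,208.27 / 3,292.96 = 67.06%.

Unemployment rate ≈ 10.81%; labor force participation rate ≈ 67.06%.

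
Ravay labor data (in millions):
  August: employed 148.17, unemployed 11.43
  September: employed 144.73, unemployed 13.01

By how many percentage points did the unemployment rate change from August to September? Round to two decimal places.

The unemployment rate changed by +1.09 percentage points.

August: labor force = 148.17 + 11.43 = 159.60; u = 11.43/159.60 = 7.16%.
September: labor force = 144.73 + 13.01 = 157.74; u = 13.01/157.74 = 8.25%.
Change = 8.25% − 7.16% = +1.09 pp.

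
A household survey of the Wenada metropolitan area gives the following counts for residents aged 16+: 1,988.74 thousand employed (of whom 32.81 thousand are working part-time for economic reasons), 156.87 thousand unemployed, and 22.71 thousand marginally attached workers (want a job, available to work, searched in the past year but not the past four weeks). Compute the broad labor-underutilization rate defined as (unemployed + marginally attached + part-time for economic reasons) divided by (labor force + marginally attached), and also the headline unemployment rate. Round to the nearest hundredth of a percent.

Labor force = 1,988.74 + 156.87 = 2,145.61 thousand.
Numerator = 156.87 + 22.71 + 32.81 = 212.39 thousand.
Denominator = 2,145.61 + 22.71 = 2,168.32 thousand.
Broad rate = 212.39 / 2,168.32 = 9.80%.
Headline unemployment rate = 156.87 / 2,145.61 = 7.31%.

Broad underutilization rate ≈ 9.80%; headline unemployment rate ≈ 7.31%.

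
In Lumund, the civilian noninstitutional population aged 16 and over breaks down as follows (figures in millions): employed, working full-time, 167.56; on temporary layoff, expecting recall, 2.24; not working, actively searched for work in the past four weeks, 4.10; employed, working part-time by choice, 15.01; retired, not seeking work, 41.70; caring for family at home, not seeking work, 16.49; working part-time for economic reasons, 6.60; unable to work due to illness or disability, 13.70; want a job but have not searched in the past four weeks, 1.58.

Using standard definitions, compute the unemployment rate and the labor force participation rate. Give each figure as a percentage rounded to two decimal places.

Employed = 167.56 + 15.01 + 6.60 = 189.17 million (anyone who worked, including part-time for economic reasons, counts as employed).
Unemployed = 2.24 + 4.10 = 6.34 million (jobless and actively searching, or on temporary layoff).
Labor force = 189.17 + 6.34 = 195.51 million.
Not in labor force = 41.70 + 16.49 + 13.70 + 1.58 = 73.47 million (those not working and not actively searching are outside the labor force — including those who want a job but have given up searching).
Civilian working-age population = 195.51 + 73.47 = 268.98 million.
Unemployment rate = 6.34 / 195.51 = 3.24%.
Labor force participation rate = 195.51 / 268.98 = 72.69%.

Unemployment rate ≈ 3.24%; labor force participation rate ≈ 72.69%.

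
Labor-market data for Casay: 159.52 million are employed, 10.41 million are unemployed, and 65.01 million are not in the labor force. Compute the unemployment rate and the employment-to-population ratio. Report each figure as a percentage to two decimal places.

Unemployment rate ≈ 6.13%; employment-population ratio ≈ 67.90%.

Labor force = employed + unemployed = 159.52 + 10.41 = 169.93 million.
Working-age population = 169.93 + 65.01 = 234.94 million.
Unemployment rate = 10.41 / 169.93 = 6.13%.
Employment-population ratio = 159.52 / 234.94 = 67.90%.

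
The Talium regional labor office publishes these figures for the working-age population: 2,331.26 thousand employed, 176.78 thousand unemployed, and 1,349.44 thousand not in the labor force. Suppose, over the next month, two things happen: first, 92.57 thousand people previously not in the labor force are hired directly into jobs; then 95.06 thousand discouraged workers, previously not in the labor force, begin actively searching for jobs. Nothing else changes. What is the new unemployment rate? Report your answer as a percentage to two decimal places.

New unemployment rate ≈ 10.08%.

Initially, labor force = 2,331.26 + 176.78 = 2,508.04 thousand, so u = 176.78/2,508.04 = 7.05%.
After the first change, employed and labor force both rise by 92.57; unemployed unchanged → E = 2,423.83, U = 176.78, labor force = 2,600.61 thousand.
After the second change, unemployed and labor force both rise by 95.06 → E = 2,423.83, U = 271.84, labor force = 2,695.67 thousand.
New unemployment rate = 271.84 / 2,695.67 = 10.08%.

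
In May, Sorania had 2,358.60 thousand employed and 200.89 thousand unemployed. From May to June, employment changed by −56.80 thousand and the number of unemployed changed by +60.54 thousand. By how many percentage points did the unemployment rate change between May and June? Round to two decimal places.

May: labor force = 2,358.60 + 200.89 = 2,559.49; u = 200.89/2,559.49 = 7.85%.
June: labor force = 2,301.80 + 261.43 = 2,563.23; u = 261.43/2,563.23 = 10.20%.
Change = 10.20% − 7.85% = +2.35 pp.

The unemployment rate changed by +2.35 percentage points.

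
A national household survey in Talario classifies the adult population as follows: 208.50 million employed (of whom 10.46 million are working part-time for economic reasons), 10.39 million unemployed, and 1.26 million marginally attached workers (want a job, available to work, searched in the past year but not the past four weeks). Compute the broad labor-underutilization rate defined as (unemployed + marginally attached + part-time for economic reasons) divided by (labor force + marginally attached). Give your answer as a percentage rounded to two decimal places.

Broad underutilization rate ≈ 10.04%.

Labor force = 208.50 + 10.39 = 218.89 million.
Numerator = 10.39 + 1.26 + 10.46 = 22.11 million.
Denominator = 218.89 + 1.26 = 220.15 million.
Broad rate = 22.11 / 220.15 = 10.04%.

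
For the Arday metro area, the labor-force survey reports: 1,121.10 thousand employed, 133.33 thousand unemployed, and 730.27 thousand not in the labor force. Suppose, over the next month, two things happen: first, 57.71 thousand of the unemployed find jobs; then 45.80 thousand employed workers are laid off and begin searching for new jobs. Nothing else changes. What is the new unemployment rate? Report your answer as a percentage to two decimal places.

Initially, labor force = 1,121.10 + 133.33 = 1,254.43 thousand, so u = 133.33/1,254.43 = 10.63%.
After the first change, unemployed falls and employed rises by 57.71; labor force unchanged → E = 1,178.81, U = 75.62, labor force = 1,254.43 thousand.
After the second change, employed falls and unemployed rises by 45.80; labor force unchanged → E = 1,133.01, U = 121.42, labor force = 1,254.43 thousand.
New unemployment rate = 121.42 / 1,254.43 = 9.68%.

New unemployment rate ≈ 9.68%.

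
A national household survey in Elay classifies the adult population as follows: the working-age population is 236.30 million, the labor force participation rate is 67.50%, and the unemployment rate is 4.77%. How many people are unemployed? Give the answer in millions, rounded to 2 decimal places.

About 7.61 million are unemployed.

Labor force = 0.6750 × 236.30 = 159.50 million.
Unemployed = 0.0477 × 159.50 ≈ 7.61 million.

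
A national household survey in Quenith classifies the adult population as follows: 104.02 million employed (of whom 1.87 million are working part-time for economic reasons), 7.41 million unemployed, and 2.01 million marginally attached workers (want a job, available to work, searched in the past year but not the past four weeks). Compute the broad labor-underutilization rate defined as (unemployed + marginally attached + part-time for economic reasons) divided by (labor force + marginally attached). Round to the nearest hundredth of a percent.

Labor force = 104.02 + 7.41 = 111.43 million.
Numerator = 7.41 + 2.01 + 1.87 = 11.29 million.
Denominator = 111.43 + 2.01 = 113.44 million.
Broad rate = 11.29 / 113.44 = 9.95%.

Broad underutilization rate ≈ 9.95%.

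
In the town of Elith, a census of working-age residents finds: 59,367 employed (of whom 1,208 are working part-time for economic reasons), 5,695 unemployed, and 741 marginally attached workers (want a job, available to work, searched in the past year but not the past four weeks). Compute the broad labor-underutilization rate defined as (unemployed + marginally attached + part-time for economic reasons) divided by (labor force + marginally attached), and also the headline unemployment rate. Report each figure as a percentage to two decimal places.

Broad underutilization rate ≈ 11.62%; headline unemployment rate ≈ 8.75%.

Labor force = 59,367 + 5,695 = 65,062.
Numerator = 5,695 + 741 + 1,208 = 7,644.
Denominator = 65,062 + 741 = 65,803.
Broad rate = 7,644 / 65,803 = 11.62%.
Headline unemployment rate = 5,695 / 65,062 = 8.75%.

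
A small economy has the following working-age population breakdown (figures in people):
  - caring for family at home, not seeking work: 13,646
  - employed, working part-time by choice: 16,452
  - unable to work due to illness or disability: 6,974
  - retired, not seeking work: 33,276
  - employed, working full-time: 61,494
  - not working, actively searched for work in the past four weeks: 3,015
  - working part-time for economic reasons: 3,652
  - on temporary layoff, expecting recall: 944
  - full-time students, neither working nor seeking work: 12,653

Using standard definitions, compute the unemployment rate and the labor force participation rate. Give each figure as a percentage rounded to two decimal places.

Employed = 16,452 + 61,494 + 3,652 = 81,598 (anyone who worked, including part-time for economic reasons, counts as employed).
Unemployed = 3,015 + 944 = 3,959 (jobless and actively searching, or on temporary layoff).
Labor force = 81,598 + 3,959 = 85,557.
Not in labor force = 13,646 + 6,974 + 33,276 + 12,653 = 66,549 (those not working and not actively searching are outside the labor force).
Civilian working-age population = 85,557 + 66,549 = 152,106.
Unemployment rate = 3,959 / 85,557 = 4.63%.
Labor force participation rate = 85,557 / 152,106 = 56.25%.

Unemployment rate ≈ 4.63%; labor force participation rate ≈ 56.25%.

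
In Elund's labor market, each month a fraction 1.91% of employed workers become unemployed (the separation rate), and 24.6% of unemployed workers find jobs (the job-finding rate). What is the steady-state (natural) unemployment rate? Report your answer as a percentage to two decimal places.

Steady-state unemployment rate ≈ 7.20%.

At steady state the flows balance: s·E = f·U, so U/(E+U) = s/(s+f).
u* = 1.91 / (1.91 + 24.6) = 1.91 / 26.51 = 7.20%.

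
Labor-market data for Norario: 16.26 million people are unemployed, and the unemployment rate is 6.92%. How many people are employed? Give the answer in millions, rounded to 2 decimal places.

About 218.71 million are employed.

Labor force = U / u = 16.26 / 0.0692 ≈ 234.97 million.
Employed = labor force − unemployed = 234.97 − 16.26 = 218.71 million.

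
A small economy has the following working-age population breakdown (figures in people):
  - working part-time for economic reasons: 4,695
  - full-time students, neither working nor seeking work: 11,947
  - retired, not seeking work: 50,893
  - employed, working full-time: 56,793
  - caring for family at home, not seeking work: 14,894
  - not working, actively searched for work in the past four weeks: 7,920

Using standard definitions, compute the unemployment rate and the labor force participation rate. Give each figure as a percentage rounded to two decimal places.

Unemployment rate ≈ 11.41%; labor force participation rate ≈ 47.17%.

Employed = 4,695 + 56,793 = 61,488 (anyone who worked, including part-time for economic reasons, counts as employed).
Unemployed = 7,920.
Labor force = 61,488 + 7,920 = 69,408.
Not in labor force = 11,947 + 50,893 + 14,894 = 77,734 (those not working and not actively searching are outside the labor force).
Civilian working-age population = 69,408 + 77,734 = 147,142.
Unemployment rate = 7,920 / 69,408 = 11.41%.
Labor force participation rate = 69,408 / 147,142 = 47.17%.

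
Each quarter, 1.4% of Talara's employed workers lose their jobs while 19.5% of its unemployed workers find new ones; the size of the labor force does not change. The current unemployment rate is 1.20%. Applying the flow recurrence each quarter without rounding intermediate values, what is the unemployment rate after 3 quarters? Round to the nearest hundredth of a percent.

Unemployment rate after three quarters ≈ 3.98%.

With a fixed labor force, u_{t+1} = u_t + s·(1−u_t) − f·u_t = u_t·(1−s−f) + s.
Here 1−s−f = 0.791 and s = 0.014.
u_1 = 0.012000 × 0.791 + 0.014 = 0.023492.
u_2 = 0.023492 × 0.791 + 0.014 = 0.032582.
u_3 = 0.032582 × 0.791 + 0.014 = 0.039772.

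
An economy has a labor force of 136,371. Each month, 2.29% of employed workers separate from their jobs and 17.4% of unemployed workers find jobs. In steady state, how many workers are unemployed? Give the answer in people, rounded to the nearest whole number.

About 15,860 are unemployed in steady state.

Steady-state unemployment rate u* = s/(s+f) = 2.29/(2.29+17.4) = 0.116303.
Unemployed = u* × labor force = 0.116303 × 136,371 ≈ 15,860.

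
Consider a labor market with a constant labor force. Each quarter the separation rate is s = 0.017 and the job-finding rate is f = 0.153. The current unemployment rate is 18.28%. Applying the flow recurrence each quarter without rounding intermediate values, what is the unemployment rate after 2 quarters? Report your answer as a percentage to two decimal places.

Unemployment rate after two quarters ≈ 15.70%.

With a fixed labor force, u_{t+1} = u_t + s·(1−u_t) − f·u_t = u_t·(1−s−f) + s.
Here 1−s−f = 0.830 and s = 0.017.
u_1 = 0.182800 × 0.830 + 0.017 = 0.168724.
u_2 = 0.168724 × 0.830 + 0.017 = 0.157041.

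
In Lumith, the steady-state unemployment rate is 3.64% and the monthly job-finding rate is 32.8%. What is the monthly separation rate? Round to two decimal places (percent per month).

Separation rate ≈ 1.24% per month.

From u* = s/(s+f): s = u·f/(1−u).
s = 0.0364 × 32.8 / (1 − 0.0364) = 1.1939 / 0.9636 ≈ 1.24% per month.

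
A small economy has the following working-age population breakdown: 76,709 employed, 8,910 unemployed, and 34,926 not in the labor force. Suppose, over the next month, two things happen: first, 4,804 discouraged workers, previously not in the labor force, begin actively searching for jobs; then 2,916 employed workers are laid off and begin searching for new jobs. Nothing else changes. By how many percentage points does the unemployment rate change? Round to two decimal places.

Initially, labor force = 76,709 + 8,910 = 85,619, so u = 8,910/85,619 = 10.41%.
After the first change, unemployed and labor force both rise by 4,804 → E = 76,709, U = 13,714, labor force = 90,423.
After the second change, employed falls and unemployed rises by 2,916; labor force unchanged → E = 73,793, U = 16,630, labor force = 90,423.
New unemployment rate = 16,630 / 90,423 = 18.39%.
Change = 18.39% − 10.41% = +7.98 percentage points.

The unemployment rate changes by +7.98 percentage points.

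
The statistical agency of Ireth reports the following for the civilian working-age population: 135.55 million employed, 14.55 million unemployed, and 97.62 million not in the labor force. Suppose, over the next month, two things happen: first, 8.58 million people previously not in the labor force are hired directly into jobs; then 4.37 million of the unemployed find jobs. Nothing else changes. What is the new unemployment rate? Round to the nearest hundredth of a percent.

Initially, labor force = 135.55 + 14.55 = 150.10 million, so u = 14.55/150.10 = 9.69%.
After the first change, employed and labor force both rise by 8.58; unemployed unchanged → E = 144.13, U = 14.55, labor force = 158.68 million.
After the second change, unemployed falls and employed rises by 4.37; labor force unchanged → E = 148.50, U = 10.18, labor force = 158.68 million.
New unemployment rate = 10.18 / 158.68 = 6.42%.

New unemployment rate ≈ 6.42%.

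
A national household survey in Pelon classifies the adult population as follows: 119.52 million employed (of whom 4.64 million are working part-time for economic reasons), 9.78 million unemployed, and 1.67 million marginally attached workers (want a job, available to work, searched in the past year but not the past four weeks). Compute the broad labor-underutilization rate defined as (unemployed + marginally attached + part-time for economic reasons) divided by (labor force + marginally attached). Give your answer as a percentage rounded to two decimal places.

Labor force = 119.52 + 9.78 = 129.30 million.
Numerator = 9.78 + 1.67 + 4.64 = 16.09 million.
Denominator = 129.30 + 1.67 = 130.97 million.
Broad rate = 16.09 / 130.97 = 12.29%.

Broad underutilization rate ≈ 12.29%.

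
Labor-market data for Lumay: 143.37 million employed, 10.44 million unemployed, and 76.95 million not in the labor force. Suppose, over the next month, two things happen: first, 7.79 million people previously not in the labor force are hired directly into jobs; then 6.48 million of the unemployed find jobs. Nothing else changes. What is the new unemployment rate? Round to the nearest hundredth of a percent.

New unemployment rate ≈ 2.45%.

Initially, labor force = 143.37 + 10.44 = 153.81 million, so u = 10.44/153.81 = 6.79%.
After the first change, employed and labor force both rise by 7.79; unemployed unchanged → E = 151.16, U = 10.44, labor force = 161.60 million.
After the second change, unemployed falls and employed rises by 6.48; labor force unchanged → E = 157.64, U = 3.96, labor force = 161.60 million.
New unemployment rate = 3.96 / 161.60 = 2.45%.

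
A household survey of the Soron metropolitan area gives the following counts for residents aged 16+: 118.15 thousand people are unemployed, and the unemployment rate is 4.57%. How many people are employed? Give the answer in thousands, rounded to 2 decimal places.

About 2,467.19 thousand are employed.

Labor force = U / u = 118.15 / 0.0457 ≈ 2,585.34 thousand.
Employed = labor force − unemployed = 2,585.34 − 118.15 = 2,467.19 thousand.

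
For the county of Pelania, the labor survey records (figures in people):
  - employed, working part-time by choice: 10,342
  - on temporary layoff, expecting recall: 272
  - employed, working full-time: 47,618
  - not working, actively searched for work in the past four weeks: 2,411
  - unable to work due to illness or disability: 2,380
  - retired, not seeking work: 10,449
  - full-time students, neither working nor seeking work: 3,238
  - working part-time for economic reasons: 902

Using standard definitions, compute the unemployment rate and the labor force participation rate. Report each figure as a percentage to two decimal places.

Employed = 10,342 + 47,618 + 902 = 58,862 (anyone who worked, including part-time for economic reasons, counts as employed).
Unemployed = 272 + 2,411 = 2,683 (jobless and actively searching, or on temporary layoff).
Labor force = 58,862 + 2,683 = 61,545.
Not in labor force = 2,380 + 10,449 + 3,238 = 16,067 (those not working and not actively searching are outside the labor force).
Civilian working-age population = 61,545 + 16,067 = 77,612.
Unemployment rate = 2,683 / 61,545 = 4.36%.
Labor force participation rate = 61,545 / 77,612 = 79.30%.

Unemployment rate ≈ 4.36%; labor force participation rate ≈ 79.30%.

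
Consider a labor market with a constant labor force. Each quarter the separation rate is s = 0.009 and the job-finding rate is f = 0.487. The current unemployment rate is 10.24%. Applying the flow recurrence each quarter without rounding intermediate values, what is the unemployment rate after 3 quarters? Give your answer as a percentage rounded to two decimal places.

With a fixed labor force, u_{t+1} = u_t + s·(1−u_t) − f·u_t = u_t·(1−s−f) + s.
Here 1−s−f = 0.504 and s = 0.009.
u_1 = 0.102400 × 0.504 + 0.009 = 0.060610.
u_2 = 0.060610 × 0.504 + 0.009 = 0.039547.
u_3 = 0.039547 × 0.504 + 0.009 = 0.028932.

Unemployment rate after three quarters ≈ 2.89%.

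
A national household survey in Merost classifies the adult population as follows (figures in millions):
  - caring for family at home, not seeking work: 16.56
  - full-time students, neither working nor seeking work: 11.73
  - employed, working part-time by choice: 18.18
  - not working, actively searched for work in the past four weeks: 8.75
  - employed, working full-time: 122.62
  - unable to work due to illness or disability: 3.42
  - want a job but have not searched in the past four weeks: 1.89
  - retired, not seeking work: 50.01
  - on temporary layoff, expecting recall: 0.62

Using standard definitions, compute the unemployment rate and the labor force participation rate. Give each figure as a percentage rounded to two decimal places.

Employed = 18.18 + 122.62 = 140.80 million.
Unemployed = 8.75 + 0.62 = 9.37 million (jobless and actively searching, or on temporary layoff).
Labor force = 140.80 + 9.37 = 150.17 million.
Not in labor force = 16.56 + 11.73 + 3.42 + 1.89 + 50.01 = 83.61 million (those not working and not actively searching are outside the labor force — including those who want a job but have given up searching).
Civilian working-age population = 150.17 + 83.61 = 233.78 million.
Unemployment rate = 9.37 / 150.17 = 6.24%.
Labor force participation rate = 150.17 / 233.78 = 64.24%.

Unemployment rate ≈ 6.24%; labor force participation rate ≈ 64.24%.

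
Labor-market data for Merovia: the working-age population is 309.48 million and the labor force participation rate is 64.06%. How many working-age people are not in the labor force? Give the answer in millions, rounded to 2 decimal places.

Share not in the labor force = 1 − 0.6406 = 0.3594.
Not in labor force = 0.3594 × 309.48 ≈ 111.23 million.

About 111.23 million are not in the labor force.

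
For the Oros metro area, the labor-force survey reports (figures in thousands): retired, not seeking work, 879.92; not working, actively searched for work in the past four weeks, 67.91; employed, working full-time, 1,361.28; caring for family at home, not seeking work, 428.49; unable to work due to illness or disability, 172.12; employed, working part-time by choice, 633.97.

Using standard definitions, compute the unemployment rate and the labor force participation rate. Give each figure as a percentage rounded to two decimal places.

Unemployment rate ≈ 3.29%; labor force participation rate ≈ 58.22%.

Employed = 1,361.28 + 633.97 = 1,995.25 thousand.
Unemployed = 67.91 thousand.
Labor force = 1,995.25 + 67.91 = 2,063.16 thousand.
Not in labor force = 879.92 + 428.49 + 172.12 = 1,480.53 thousand (those not working and not actively searching are outside the labor force).
Civilian working-age population = 2,063.16 + 1,480.53 = 3,543.69 thousand.
Unemployment rate = 67.91 / 2,063.16 = 3.29%.
Labor force participation rate = 2,063.16 / 3,543.69 = 58.22%.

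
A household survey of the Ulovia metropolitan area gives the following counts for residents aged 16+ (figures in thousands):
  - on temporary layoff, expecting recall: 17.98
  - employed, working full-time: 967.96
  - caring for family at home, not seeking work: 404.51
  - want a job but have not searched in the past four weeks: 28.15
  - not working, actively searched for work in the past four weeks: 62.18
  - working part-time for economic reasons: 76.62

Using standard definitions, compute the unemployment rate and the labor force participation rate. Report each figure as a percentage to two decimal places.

Unemployment rate ≈ 7.13%; labor force participation rate ≈ 72.22%.

Employed = 967.96 + 76.62 = 1,044.58 thousand (anyone who worked, including part-time for economic reasons, counts as employed).
Unemployed = 17.98 + 62.18 = 80.16 thousand (jobless and actively searching, or on temporary layoff).
Labor force = 1,044.58 + 80.16 = 1,124.74 thousand.
Not in labor force = 404.51 + 28.15 = 432.66 thousand (those not working and not actively searching are outside the labor force — including those who want a job but have given up searching).
Civilian working-age population = 1,124.74 + 432.66 = 1,557.40 thousand.
Unemployment rate = 80.16 / 1,124.74 = 7.13%.
Labor force participation rate = 1,124.74 / 1,557.40 = 72.22%.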